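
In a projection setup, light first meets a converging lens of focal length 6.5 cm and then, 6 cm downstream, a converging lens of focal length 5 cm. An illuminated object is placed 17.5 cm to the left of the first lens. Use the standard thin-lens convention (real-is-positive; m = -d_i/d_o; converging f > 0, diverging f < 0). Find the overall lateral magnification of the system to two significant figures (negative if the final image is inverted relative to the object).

Applying the thin-lens equation to the first lens, 1/6.5 = 1/17.5 + 1/d_i1, which gives d_i1 = 10.341 cm.
Its lateral magnification is m_1 = -d_i1/d_o1 = -(10.341)/17.5 = -0.5909.
This image would form 10.341 cm past lens 1, i.e. 4.341 cm beyond lens 2, so it is a virtual object for lens 2: d_o2 = 6 - 10.341 = -4.341 cm.
Applying the thin-lens equation again with f_2 = 5 cm and d_o2 = -4.341 cm gives d_i2 = 2.324 cm.
m_2 = -(2.324)/(-4.341) = 0.5353.
Total m = m_1 x m_2 = (-0.5909)(0.5353) = -0.3163.

-0.32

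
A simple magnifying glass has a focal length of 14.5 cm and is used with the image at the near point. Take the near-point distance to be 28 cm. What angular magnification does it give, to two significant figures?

M = 1 + D/f = 1 + 28/14.5 = 2.931.

2.9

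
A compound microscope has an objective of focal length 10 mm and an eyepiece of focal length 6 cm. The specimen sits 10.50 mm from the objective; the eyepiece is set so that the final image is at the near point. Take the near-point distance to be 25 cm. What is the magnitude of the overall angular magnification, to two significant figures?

100

Convert to cm: f_obj = 10 mm = 1 cm; d_o = 10.50 mm = 1.05 cm.
Objective: 1/d_i = 1/f_obj - 1/d_o = 1/1 - 1/1.05 = 0.04762 cm^-1, so d_i = 21.000 cm.
m_obj = -d_i/d_o = -21.000/1.05 = -20.000.
Eyepiece angular magnification (image at near point): M_eye = 1 + D/f_e = 1 + 25/6 = 5.167.
Overall M = m_obj x M_eye = (-20.000)(5.167) = -103.33.
|M| = 103.33.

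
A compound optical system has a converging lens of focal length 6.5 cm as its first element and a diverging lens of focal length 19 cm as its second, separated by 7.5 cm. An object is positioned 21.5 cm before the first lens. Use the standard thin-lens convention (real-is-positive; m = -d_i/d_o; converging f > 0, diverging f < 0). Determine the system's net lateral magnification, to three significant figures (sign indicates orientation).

First lens: d_i1 = 1/(1/6.5 - 1/21.5) = 9.317 cm.
m_1 = -(9.317)/21.5 = -0.4333.
Since 9.317 cm > 7.5 cm, the first image lies past the second lens and serves as a virtual object: d_o2 = L - d_i1 = -1.817 cm.
Second lens: d_i2 = 1/(1/(-19) - 1/(-1.817)) = 2.009 cm.
m_2 = -(2.009)/(-1.817) = 1.1057.
Total m = m_1 x m_2 = (-0.4333)(1.1057) = -0.4791.

-0.479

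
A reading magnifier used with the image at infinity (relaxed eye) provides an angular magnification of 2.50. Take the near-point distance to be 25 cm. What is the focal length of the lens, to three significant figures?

10.0 cm

For the image at infinity, M = D/f.
f = D/M = 25/2.5 = 10.000 cm.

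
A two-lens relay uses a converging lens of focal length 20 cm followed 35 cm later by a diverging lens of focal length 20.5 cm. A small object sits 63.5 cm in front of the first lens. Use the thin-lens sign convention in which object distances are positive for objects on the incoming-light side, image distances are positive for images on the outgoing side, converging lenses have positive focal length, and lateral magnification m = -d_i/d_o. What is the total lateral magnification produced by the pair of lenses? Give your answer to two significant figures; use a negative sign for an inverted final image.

First lens: d_i1 = 1/(1/20 - 1/63.5) = 29.195 cm.
m_1 = -(29.195)/63.5 = -0.4598.
Object distance for lens 2: d_o2 = 35 - 29.195 = 5.805 cm.
Second lens: d_i2 = 1/(1/(-20.5) - 1/(5.805)) = -4.524 cm.
m_2 = -(-4.524)/(5.805) = 0.7793.
Total m = m_1 x m_2 = (-0.4598)(0.7793) = -0.3583.

-0.36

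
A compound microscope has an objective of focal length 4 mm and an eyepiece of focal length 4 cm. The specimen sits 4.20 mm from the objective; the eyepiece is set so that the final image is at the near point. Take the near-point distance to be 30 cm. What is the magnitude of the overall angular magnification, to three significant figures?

Convert to cm: f_obj = 4 mm = 0.4 cm; d_o = 4.20 mm = 0.42 cm.
Objective: 1/d_i = 1/f_obj - 1/d_o = 1/0.4 - 1/0.42 = 0.11905 cm^-1, so d_i = 8.400 cm.
m_obj = -d_i/d_o = -8.400/0.42 = -20.000.
Eyepiece angular magnification (image at near point): M_eye = 1 + D/f_e = 1 + 30/4 = 8.500.
Overall M = m_obj x M_eye = (-20.000)(8.500) = -170.00.
|M| = 170.00.

170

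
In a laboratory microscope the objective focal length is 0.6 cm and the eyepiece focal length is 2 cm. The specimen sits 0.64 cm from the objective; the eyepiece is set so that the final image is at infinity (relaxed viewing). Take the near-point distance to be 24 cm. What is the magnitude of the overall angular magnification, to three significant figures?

Objective: 1/d_i = 1/f_obj - 1/d_o = 1/0.6 - 1/0.64 = 0.10417 cm^-1, so d_i = 9.600 cm.
m_obj = -d_i/d_o = -9.600/0.64 = -15.000.
Eyepiece angular magnification (image at infinity): M_eye = D/f_e = 24/2 = 12.000.
Overall M = m_obj x M_eye = (-15.000)(12.000) = -180.00.
|M| = 180.00.

180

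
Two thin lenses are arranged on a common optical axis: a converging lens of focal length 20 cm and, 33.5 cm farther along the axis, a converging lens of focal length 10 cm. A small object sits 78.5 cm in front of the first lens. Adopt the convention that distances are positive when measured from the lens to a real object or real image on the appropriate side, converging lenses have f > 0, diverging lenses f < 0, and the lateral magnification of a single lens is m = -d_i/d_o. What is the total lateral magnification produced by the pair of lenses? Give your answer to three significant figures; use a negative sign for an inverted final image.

-1.02

Lens 1: 1/d_i1 = 1/f_1 - 1/d_o1 = 1/20 - 1/78.5 = 0.03726 cm^-1, so d_i1 = 26.838 cm.
m_1 = -(26.838)/78.5 = -0.3419.
The intermediate image is 26.838 cm to the right of lens 1, so d_o2 = L - d_i1 = 33.5 - 26.838 = 6.662 cm.
Lens 2: 1/d_i2 = 1/f_2 - 1/d_o2 = 1/10 - 1/(6.662) = -0.05010 cm^-1, so d_i2 = -19.962 cm.
m_2 = -(-19.962)/(6.662) = 2.9962.
Overall magnification: m = m_1 m_2 = -1.0243.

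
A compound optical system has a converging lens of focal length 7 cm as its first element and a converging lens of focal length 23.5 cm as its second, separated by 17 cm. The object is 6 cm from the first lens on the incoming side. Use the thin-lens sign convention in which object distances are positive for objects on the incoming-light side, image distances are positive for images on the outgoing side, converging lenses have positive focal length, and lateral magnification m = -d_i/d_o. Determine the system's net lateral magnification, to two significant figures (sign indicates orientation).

First lens: d_i1 = 1/(1/7 - 1/6) = -42.000 cm.
m_1 = -(-42.000)/6 = 7.0000.
The intermediate image is virtual, 42.000 cm to the left of lens 1, so d_o2 = L - d_i1 = 17 - (-42.000) = 59.000 cm.
Second lens: d_i2 = 1/(1/23.5 - 1/(59.000)) = 39.056 cm.
m_2 = -(39.056)/(59.000) = -0.6620.
The system's lateral magnification is m_1 m_2 = (7.0000)(-0.6620) = -4.6338.

-4.6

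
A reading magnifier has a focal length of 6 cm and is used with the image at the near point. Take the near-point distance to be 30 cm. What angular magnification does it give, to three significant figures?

M = 1 + D/f = 1 + 30/6 = 6.000.

6.00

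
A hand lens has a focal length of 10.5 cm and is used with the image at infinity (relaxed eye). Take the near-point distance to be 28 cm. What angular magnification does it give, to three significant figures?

2.67

M = D/f = 28/10.5 = 2.667.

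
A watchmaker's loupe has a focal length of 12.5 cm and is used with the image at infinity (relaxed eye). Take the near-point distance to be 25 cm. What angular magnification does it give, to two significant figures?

2.0

M = D/f = 25/12.5 = 2.000.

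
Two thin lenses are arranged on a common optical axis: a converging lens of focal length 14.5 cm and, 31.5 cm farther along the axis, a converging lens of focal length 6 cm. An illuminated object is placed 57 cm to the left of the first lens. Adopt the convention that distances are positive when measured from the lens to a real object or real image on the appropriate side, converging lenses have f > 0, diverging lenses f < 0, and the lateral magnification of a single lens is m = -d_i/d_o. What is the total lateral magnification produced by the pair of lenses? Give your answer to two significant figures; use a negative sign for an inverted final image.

0.34

Lens 1: 1/d_i1 = 1/f_1 - 1/d_o1 = 1/14.5 - 1/57 = 0.05142 cm^-1, so d_i1 = 19.447 cm.
m_1 = -(19.447)/57 = -0.3412.
Object distance for lens 2: d_o2 = 31.5 - 19.447 = 12.053 cm.
Lens 2: 1/d_i2 = 1/f_2 - 1/d_o2 = 1/6 - 1/(12.053) = 0.08370 cm^-1, so d_i2 = 11.948 cm.
m_2 = -(11.948)/(12.053) = -0.9913.
The system's lateral magnification is m_1 m_2 = (-0.3412)(-0.9913) = 0.3382.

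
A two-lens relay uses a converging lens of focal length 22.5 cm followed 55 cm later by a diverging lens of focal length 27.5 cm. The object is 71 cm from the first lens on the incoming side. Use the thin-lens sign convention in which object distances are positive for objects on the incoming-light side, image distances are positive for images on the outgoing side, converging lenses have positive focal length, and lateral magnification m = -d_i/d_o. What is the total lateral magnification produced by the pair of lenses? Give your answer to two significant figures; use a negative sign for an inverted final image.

-0.26

Applying the thin-lens equation to the first lens, 1/22.5 = 1/71 + 1/d_i1, which gives d_i1 = 32.938 cm.
Its lateral magnification is m_1 = -d_i1/d_o1 = -(32.938)/71 = -0.4639.
The intermediate image is 32.938 cm to the right of lens 1, so d_o2 = L - d_i1 = 55 - 32.938 = 22.062 cm.
Applying the thin-lens equation again with f_2 = -27.5 cm and d_o2 = 22.062 cm gives d_i2 = -12.241 cm.
m_2 = -(-12.241)/(22.062) = 0.5549.
The system's lateral magnification is m_1 m_2 = (-0.4639)(0.5549) = -0.2574.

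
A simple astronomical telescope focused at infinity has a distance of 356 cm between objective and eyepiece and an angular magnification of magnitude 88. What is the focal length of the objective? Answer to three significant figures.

In normal adjustment the tube length equals f_obj + f_eye and |M| = f_obj/f_eye.
So f_obj = 88 f_eye and 88 f_eye + f_eye = 356 cm, giving f_eye = 356/89 = 4.000 cm and f_obj = 352.000 cm.

352 cm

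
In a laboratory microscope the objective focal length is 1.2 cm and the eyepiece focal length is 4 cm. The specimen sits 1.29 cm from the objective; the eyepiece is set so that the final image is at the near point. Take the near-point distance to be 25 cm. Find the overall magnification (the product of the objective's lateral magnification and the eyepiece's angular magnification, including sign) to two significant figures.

Objective: 1/d_i = 1/f_obj - 1/d_o = 1/1.2 - 1/1.29 = 0.05814 cm^-1, so d_i = 17.200 cm.
m_obj = -d_i/d_o = -17.200/1.29 = -13.333.
Eyepiece angular magnification (image at near point): M_eye = 1 + D/f_e = 1 + 25/4 = 7.250.
Overall M = m_obj x M_eye = (-13.333)(7.250) = -96.67.

-97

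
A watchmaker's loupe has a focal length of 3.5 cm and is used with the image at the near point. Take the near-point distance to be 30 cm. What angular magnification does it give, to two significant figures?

9.6

M = 1 + D/f = 1 + 30/3.5 = 9.571.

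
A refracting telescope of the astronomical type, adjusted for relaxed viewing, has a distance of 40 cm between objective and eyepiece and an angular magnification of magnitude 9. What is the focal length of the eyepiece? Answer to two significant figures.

In normal adjustment the tube length equals f_obj + f_eye and |M| = f_obj/f_eye.
So f_obj = 9 f_eye and 9 f_eye + f_eye = 40 cm, giving f_eye = 40/10 = 4.000 cm and f_obj = 36.000 cm.

4.0 cm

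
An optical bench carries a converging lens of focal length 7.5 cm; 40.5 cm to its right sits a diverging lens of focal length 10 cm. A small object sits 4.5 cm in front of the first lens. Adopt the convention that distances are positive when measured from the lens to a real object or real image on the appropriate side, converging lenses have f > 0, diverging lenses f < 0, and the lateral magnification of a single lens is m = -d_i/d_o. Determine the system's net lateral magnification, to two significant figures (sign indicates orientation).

Lens 1: 1/d_i1 = 1/f_1 - 1/d_o1 = 1/7.5 - 1/4.5 = -0.08889 cm^-1, so d_i1 = -11.250 cm.
m_1 = -(-11.250)/4.5 = 2.5000.
The intermediate image is virtual, 11.250 cm to the left of lens 1, so d_o2 = L - d_i1 = 40.5 - (-11.250) = 51.750 cm.
Lens 2: 1/d_i2 = 1/f_2 - 1/d_o2 = 1/(-10) - 1/(51.750) = -0.11932 cm^-1, so d_i2 = -8.381 cm.
m_2 = -(-8.381)/(51.750) = 0.1619.
The system's lateral magnification is m_1 m_2 = (2.5000)(0.1619) = 0.4049.

0.40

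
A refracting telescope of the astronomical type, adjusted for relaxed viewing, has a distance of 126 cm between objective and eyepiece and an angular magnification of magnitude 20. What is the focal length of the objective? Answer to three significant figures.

120 cm

In normal adjustment the tube length equals f_obj + f_eye and |M| = f_obj/f_eye.
So f_obj = 20 f_eye and 20 f_eye + f_eye = 126 cm, giving f_eye = 126/21 = 6.000 cm and f_obj = 120.000 cm.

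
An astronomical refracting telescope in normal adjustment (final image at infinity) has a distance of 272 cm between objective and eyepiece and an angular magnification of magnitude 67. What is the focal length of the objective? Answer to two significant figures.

In normal adjustment the tube length equals f_obj + f_eye and |M| = f_obj/f_eye.
So f_obj = 67 f_eye and 67 f_eye + f_eye = 272 cm, giving f_eye = 272/68 = 4.000 cm and f_obj = 268.000 cm.

270 cm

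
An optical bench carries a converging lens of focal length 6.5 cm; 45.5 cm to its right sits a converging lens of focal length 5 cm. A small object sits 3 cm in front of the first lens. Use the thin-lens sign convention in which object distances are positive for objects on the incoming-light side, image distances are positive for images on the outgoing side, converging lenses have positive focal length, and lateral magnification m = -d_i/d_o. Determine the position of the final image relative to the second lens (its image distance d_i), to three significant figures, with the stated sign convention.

5.54 cm

Lens 1: 1/d_i1 = 1/f_1 - 1/d_o1 = 1/6.5 - 1/3 = -0.17949 cm^-1, so d_i1 = -5.571 cm.
The intermediate image is virtual, 5.571 cm to the left of lens 1, so d_o2 = L - d_i1 = 45.5 - (-5.571) = 51.071 cm.
Lens 2: 1/d_i2 = 1/f_2 - 1/d_o2 = 1/5 - 1/(51.071) = 0.18042 cm^-1, so d_i2 = 5.543 cm.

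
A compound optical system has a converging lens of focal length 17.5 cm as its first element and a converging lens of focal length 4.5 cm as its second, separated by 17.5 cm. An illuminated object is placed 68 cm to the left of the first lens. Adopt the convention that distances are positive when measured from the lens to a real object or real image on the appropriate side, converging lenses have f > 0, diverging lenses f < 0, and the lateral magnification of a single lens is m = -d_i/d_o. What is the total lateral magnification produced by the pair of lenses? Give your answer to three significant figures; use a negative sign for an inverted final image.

-0.148

Lens 1: 1/d_i1 = 1/f_1 - 1/d_o1 = 1/17.5 - 1/68 = 0.04244 cm^-1, so d_i1 = 23.564 cm.
m_1 = -(23.564)/68 = -0.3465.
This image would form 23.564 cm past lens 1, i.e. 6.064 cm beyond lens 2, so it is a virtual object for lens 2: d_o2 = 17.5 - 23.564 = -6.064 cm.
Lens 2: 1/d_i2 = 1/f_2 - 1/d_o2 = 1/4.5 - 1/(-6.064) = 0.38712 cm^-1, so d_i2 = 2.583 cm.
m_2 = -(2.583)/(-6.064) = 0.4260.
Total m = m_1 x m_2 = (-0.3465)(0.4260) = -0.1476.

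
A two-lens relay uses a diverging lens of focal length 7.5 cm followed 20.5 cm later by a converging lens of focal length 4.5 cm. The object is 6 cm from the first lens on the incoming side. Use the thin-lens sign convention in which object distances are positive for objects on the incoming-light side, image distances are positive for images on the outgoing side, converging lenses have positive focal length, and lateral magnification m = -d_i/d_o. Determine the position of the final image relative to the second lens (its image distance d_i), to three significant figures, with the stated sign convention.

5.55 cm

Applying the thin-lens equation to the first lens, 1/(-7.5) = 1/6 + 1/d_i1, which gives d_i1 = -3.333 cm.
The intermediate image is virtual, 3.333 cm to the left of lens 1, so d_o2 = L - d_i1 = 20.5 - (-3.333) = 23.833 cm.
Applying the thin-lens equation again with f_2 = 4.5 cm and d_o2 = 23.833 cm gives d_i2 = 5.547 cm.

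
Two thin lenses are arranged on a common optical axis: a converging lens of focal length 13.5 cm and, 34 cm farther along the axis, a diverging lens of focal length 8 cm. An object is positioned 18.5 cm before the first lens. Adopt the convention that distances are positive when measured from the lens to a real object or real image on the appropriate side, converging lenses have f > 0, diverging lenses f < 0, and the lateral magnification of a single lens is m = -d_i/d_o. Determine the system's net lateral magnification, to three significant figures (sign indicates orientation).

Applying the thin-lens equation to the first lens, 1/13.5 = 1/18.5 + 1/d_i1, which gives d_i1 = 49.950 cm.
Its lateral magnification is m_1 = -d_i1/d_o1 = -(49.950)/18.5 = -2.7000.
This image would form 49.950 cm past lens 1, i.e. 15.950 cm beyond lens 2, so it is a virtual object for lens 2: d_o2 = 34 - 49.950 = -15.950 cm.
Applying the thin-lens equation again with f_2 = -8 cm and d_o2 = -15.950 cm gives d_i2 = -16.050 cm.
m_2 = -(-16.050)/(-15.950) = -1.0063.
The system's lateral magnification is m_1 m_2 = (-2.7000)(-1.0063) = 2.7170.

2.72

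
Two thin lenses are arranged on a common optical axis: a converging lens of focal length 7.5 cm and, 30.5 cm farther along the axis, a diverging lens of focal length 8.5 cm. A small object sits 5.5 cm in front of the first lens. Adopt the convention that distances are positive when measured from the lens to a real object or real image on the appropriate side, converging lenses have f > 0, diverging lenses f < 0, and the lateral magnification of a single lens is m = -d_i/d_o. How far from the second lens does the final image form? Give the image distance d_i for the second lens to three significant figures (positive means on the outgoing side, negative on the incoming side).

-7.29 cm

Applying the thin-lens equation to the first lens, 1/7.5 = 1/5.5 + 1/d_i1, which gives d_i1 = -20.625 cm.
With d_i1 < 0 the first image is virtual and lies on the object side; the object distance for lens 2 is d_o2 = 30.5 - (-20.625) = 51.125 cm.
Applying the thin-lens equation again with f_2 = -8.5 cm and d_o2 = 51.125 cm gives d_i2 = -7.288 cm.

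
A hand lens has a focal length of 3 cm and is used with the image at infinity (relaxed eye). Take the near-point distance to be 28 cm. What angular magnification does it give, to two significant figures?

9.3

M = D/f = 28/3 = 9.333.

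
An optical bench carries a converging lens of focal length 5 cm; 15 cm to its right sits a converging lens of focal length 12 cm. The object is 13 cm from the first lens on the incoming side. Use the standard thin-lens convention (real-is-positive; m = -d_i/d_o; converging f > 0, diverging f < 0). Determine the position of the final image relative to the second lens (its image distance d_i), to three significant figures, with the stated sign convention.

-16.1 cm

Lens 1: 1/d_i1 = 1/f_1 - 1/d_o1 = 1/5 - 1/13 = 0.12308 cm^-1, so d_i1 = 8.125 cm.
The intermediate image is 8.125 cm to the right of lens 1, so d_o2 = L - d_i1 = 15 - 8.125 = 6.875 cm.
Lens 2: 1/d_i2 = 1/f_2 - 1/d_o2 = 1/12 - 1/(6.875) = -0.06212 cm^-1, so d_i2 = -16.098 cm.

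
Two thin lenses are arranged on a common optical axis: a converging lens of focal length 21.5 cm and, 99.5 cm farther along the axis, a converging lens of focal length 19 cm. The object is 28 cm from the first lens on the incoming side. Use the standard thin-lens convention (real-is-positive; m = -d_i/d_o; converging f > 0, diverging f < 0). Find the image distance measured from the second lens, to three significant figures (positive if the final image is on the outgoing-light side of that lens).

-10.8 cm

First lens: d_i1 = 1/(1/21.5 - 1/28) = 92.615 cm.
Object distance for lens 2: d_o2 = 99.5 - 92.615 = 6.885 cm.
Second lens: d_i2 = 1/(1/19 - 1/(6.885)) = -10.797 cm.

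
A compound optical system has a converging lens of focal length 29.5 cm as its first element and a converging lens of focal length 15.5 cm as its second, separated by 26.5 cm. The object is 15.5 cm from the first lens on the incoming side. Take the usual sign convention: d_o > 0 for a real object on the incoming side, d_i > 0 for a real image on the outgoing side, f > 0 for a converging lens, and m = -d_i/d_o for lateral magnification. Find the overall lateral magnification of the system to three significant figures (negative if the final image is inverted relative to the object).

Lens 1: 1/d_i1 = 1/f_1 - 1/d_o1 = 1/29.5 - 1/15.5 = -0.03062 cm^-1, so d_i1 = -32.661 cm.
m_1 = -(-32.661)/15.5 = 2.1071.
With d_i1 < 0 the first image is virtual and lies on the object side; the object distance for lens 2 is d_o2 = 26.5 - (-32.661) = 59.161 cm.
Lens 2: 1/d_i2 = 1/f_2 - 1/d_o2 = 1/15.5 - 1/(59.161) = 0.04761 cm^-1, so d_i2 = 21.003 cm.
m_2 = -(21.003)/(59.161) = -0.3550.
Overall magnification: m = m_1 m_2 = -0.7481.

-0.748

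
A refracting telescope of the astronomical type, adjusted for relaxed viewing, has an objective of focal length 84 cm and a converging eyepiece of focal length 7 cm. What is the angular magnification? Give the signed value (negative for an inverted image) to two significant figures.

-12

M = -f_obj/f_eye = -84/(7) = -12.000.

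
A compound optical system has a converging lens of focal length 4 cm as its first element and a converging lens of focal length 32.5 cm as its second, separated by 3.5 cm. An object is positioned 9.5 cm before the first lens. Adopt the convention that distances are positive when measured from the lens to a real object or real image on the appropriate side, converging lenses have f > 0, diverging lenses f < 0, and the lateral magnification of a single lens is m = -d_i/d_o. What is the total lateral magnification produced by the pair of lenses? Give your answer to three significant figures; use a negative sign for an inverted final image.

-0.658

Lens 1: 1/d_i1 = 1/f_1 - 1/d_o1 = 1/4 - 1/9.5 = 0.14474 cm^-1, so d_i1 = 6.909 cm.
m_1 = -(6.909)/9.5 = -0.7273.
This image would form 6.909 cm past lens 1, i.e. 3.409 cm beyond lens 2, so it is a virtual object for lens 2: d_o2 = 3.5 - 6.909 = -3.409 cm.
Lens 2: 1/d_i2 = 1/f_2 - 1/d_o2 = 1/32.5 - 1/(-3.409) = 0.32410 cm^-1, so d_i2 = 3.085 cm.
m_2 = -(3.085)/(-3.409) = 0.9051.
The system's lateral magnification is m_1 m_2 = (-0.7273)(0.9051) = -0.6582.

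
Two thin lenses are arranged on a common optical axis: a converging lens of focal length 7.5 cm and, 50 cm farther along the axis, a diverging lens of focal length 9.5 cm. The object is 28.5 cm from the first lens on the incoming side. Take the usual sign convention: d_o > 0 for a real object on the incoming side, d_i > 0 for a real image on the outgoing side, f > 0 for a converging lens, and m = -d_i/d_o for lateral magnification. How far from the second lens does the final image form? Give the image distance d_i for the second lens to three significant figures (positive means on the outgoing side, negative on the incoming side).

Applying the thin-lens equation to the first lens, 1/7.5 = 1/28.5 + 1/d_i1, which gives d_i1 = 10.179 cm.
The intermediate image is 10.179 cm to the right of lens 1, so d_o2 = L - d_i1 = 50 - 10.179 = 39.821 cm.
Applying the thin-lens equation again with f_2 = -9.5 cm and d_o2 = 39.821 cm gives d_i2 = -7.670 cm.

-7.67 cm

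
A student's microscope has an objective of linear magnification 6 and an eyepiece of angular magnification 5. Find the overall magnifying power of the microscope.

The overall magnification of a compound microscope is the product of the objective and eyepiece magnifications:
M = M_obj x M_eye = 6 x 5 = 30.

30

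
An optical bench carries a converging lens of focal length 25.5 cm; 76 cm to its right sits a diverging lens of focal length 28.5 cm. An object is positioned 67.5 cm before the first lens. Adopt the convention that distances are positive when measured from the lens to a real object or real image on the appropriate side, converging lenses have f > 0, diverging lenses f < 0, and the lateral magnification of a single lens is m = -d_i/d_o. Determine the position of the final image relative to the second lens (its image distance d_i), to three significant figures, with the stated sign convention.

Applying the thin-lens equation to the first lens, 1/25.5 = 1/67.5 + 1/d_i1, which gives d_i1 = 40.982 cm.
The intermediate image is 40.982 cm to the right of lens 1, so d_o2 = L - d_i1 = 76 - 40.982 = 35.018 cm.
Applying the thin-lens equation again with f_2 = -28.5 cm and d_o2 = 35.018 cm gives d_i2 = -15.712 cm.

-15.7 cm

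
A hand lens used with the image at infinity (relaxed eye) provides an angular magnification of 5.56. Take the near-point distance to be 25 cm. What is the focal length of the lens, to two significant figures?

4.5 cm

For the image at infinity, M = D/f.
f = D/M = 25/5.56 = 4.496 cm.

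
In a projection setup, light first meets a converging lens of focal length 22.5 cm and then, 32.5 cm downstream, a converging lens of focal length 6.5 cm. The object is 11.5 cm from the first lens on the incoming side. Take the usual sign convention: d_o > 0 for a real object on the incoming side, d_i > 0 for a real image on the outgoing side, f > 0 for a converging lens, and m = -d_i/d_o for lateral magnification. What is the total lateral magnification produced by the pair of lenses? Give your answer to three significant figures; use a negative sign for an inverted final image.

-0.268

First lens: d_i1 = 1/(1/22.5 - 1/11.5) = -23.523 cm.
m_1 = -(-23.523)/11.5 = 2.0455.
With d_i1 < 0 the first image is virtual and lies on the object side; the object distance for lens 2 is d_o2 = 32.5 - (-23.523) = 56.023 cm.
Second lens: d_i2 = 1/(1/6.5 - 1/(56.023)) = 7.353 cm.
m_2 = -(7.353)/(56.023) = -0.1313.
Overall magnification: m = m_1 m_2 = -0.2685.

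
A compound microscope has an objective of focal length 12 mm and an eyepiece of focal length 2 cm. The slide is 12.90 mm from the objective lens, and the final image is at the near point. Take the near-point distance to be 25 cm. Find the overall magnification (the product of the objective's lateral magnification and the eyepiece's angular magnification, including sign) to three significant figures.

-180

Convert to cm: f_obj = 12 mm = 1.2 cm; d_o = 12.90 mm = 1.29 cm.
Objective: 1/d_i = 1/f_obj - 1/d_o = 1/1.2 - 1/1.29 = 0.05814 cm^-1, so d_i = 17.200 cm.
m_obj = -d_i/d_o = -17.200/1.29 = -13.333.
Eyepiece angular magnification (image at near point): M_eye = 1 + D/f_e = 1 + 25/2 = 13.500.
Overall M = m_obj x M_eye = (-13.333)(13.500) = -180.00.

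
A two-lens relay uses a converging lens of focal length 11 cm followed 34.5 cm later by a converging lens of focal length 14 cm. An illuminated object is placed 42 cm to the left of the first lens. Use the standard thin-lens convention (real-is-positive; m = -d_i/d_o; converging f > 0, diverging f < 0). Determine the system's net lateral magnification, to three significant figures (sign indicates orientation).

0.888

Applying the thin-lens equation to the first lens, 1/11 = 1/42 + 1/d_i1, which gives d_i1 = 14.903 cm.
Its lateral magnification is m_1 = -d_i1/d_o1 = -(14.903)/42 = -0.3548.
The intermediate image is 14.903 cm to the right of lens 1, so d_o2 = L - d_i1 = 34.5 - 14.903 = 19.597 cm.
Applying the thin-lens equation again with f_2 = 14 cm and d_o2 = 19.597 cm gives d_i2 = 49.020 cm.
m_2 = -(49.020)/(19.597) = -2.5014.
Total m = m_1 x m_2 = (-0.3548)(-2.5014) = 0.8876.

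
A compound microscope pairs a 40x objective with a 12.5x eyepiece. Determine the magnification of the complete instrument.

500

The overall magnification of a compound microscope is the product of the objective and eyepiece magnifications:
M = M_obj x M_eye = 40 x 12.5 = 500.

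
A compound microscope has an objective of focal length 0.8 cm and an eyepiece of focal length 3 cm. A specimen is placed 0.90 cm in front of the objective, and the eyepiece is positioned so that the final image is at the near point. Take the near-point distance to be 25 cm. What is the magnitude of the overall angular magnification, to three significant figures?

74.7

Objective: 1/d_i = 1/f_obj - 1/d_o = 1/0.8 - 1/0.90 = 0.13889 cm^-1, so d_i = 7.200 cm.
m_obj = -d_i/d_o = -7.200/0.90 = -8.000.
Eyepiece angular magnification (image at near point): M_eye = 1 + D/f_e = 1 + 25/3 = 9.333.
Overall M = m_obj x M_eye = (-8.000)(9.333) = -74.67.
|M| = 74.67.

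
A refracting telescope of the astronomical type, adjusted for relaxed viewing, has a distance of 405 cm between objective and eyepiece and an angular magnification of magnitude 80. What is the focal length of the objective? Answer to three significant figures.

In normal adjustment the tube length equals f_obj + f_eye and |M| = f_obj/f_eye.
So f_obj = 80 f_eye and 80 f_eye + f_eye = 405 cm, giving f_eye = 405/81 = 5.000 cm and f_obj = 400.000 cm.

400 cm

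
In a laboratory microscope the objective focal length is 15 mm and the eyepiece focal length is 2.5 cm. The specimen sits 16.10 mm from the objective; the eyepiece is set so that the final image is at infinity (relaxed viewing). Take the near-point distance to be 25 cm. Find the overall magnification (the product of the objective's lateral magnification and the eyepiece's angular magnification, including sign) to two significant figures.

-140

Convert to cm: f_obj = 15 mm = 1.5 cm; d_o = 16.10 mm = 1.61 cm.
Objective: 1/d_i = 1/f_obj - 1/d_o = 1/1.5 - 1/1.61 = 0.04555 cm^-1, so d_i = 21.955 cm.
m_obj = -d_i/d_o = -21.955/1.61 = -13.636.
Eyepiece angular magnification (image at infinity): M_eye = D/f_e = 25/2.5 = 10.000.
Overall M = m_obj x M_eye = (-13.636)(10.000) = -136.36.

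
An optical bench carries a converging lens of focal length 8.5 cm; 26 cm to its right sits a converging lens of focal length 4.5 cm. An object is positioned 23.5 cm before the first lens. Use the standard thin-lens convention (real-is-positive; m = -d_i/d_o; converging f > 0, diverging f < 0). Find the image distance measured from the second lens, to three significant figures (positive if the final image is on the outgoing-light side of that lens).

6.97 cm

Lens 1: 1/d_i1 = 1/f_1 - 1/d_o1 = 1/8.5 - 1/23.5 = 0.07509 cm^-1, so d_i1 = 13.317 cm.
The intermediate image is 13.317 cm to the right of lens 1, so d_o2 = L - d_i1 = 26 - 13.317 = 12.683 cm.
Lens 2: 1/d_i2 = 1/f_2 - 1/d_o2 = 1/4.5 - 1/(12.683) = 0.14338 cm^-1, so d_i2 = 6.975 cm.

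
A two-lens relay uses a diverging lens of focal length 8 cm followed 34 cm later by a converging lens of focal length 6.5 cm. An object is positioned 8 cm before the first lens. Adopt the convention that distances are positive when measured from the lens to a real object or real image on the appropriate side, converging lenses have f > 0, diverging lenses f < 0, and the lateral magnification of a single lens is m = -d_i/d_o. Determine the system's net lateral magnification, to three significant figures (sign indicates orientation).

First lens: d_i1 = 1/(1/(-8) - 1/8) = -4.000 cm.
m_1 = -(-4.000)/8 = 0.5000.
The intermediate image is virtual, 4.000 cm to the left of lens 1, so d_o2 = L - d_i1 = 34 - (-4.000) = 38.000 cm.
Second lens: d_i2 = 1/(1/6.5 - 1/(38.000)) = 7.841 cm.
m_2 = -(7.841)/(38.000) = -0.2063.
The system's lateral magnification is m_1 m_2 = (0.5000)(-0.2063) = -0.1032.

-0.103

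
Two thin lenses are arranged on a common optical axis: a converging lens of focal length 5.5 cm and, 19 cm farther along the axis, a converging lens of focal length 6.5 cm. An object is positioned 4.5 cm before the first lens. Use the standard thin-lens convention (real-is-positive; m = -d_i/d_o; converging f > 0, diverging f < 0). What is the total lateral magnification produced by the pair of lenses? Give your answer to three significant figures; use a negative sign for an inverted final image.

-0.960

Lens 1: 1/d_i1 = 1/f_1 - 1/d_o1 = 1/5.5 - 1/4.5 = -0.04040 cm^-1, so d_i1 = -24.750 cm.
m_1 = -(-24.750)/4.5 = 5.5000.
With d_i1 < 0 the first image is virtual and lies on the object side; the object distance for lens 2 is d_o2 = 19 - (-24.750) = 43.750 cm.
Lens 2: 1/d_i2 = 1/f_2 - 1/d_o2 = 1/6.5 - 1/(43.750) = 0.13099 cm^-1, so d_i2 = 7.634 cm.
m_2 = -(7.634)/(43.750) = -0.1745.
Total m = m_1 x m_2 = (5.5000)(-0.1745) = -0.9597.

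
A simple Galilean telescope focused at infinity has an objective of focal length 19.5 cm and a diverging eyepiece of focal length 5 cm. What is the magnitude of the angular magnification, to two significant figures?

3.9

|M| = f_obj/|f_eye| = 19.5/5 = 3.900.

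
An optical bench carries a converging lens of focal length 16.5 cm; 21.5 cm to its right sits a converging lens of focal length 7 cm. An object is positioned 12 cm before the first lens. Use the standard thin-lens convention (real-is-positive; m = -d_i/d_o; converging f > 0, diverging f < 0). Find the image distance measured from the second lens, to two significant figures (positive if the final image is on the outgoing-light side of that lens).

First lens: d_i1 = 1/(1/16.5 - 1/12) = -44.000 cm.
The intermediate image is virtual, 44.000 cm to the left of lens 1, so d_o2 = L - d_i1 = 21.5 - (-44.000) = 65.500 cm.
Second lens: d_i2 = 1/(1/7 - 1/(65.500)) = 7.838 cm.

7.8 cm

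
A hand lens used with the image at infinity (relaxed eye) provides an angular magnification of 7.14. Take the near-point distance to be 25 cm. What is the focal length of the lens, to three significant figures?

3.50 cm

For the image at infinity, M = D/f.
f = D/M = 25/7.14 = 3.501 cm.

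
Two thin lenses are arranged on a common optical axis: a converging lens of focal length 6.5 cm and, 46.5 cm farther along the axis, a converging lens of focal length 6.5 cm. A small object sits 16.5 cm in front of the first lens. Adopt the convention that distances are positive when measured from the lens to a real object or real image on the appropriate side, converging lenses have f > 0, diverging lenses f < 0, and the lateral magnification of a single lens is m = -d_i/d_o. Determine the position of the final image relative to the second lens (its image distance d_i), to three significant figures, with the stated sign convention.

Applying the thin-lens equation to the first lens, 1/6.5 = 1/16.5 + 1/d_i1, which gives d_i1 = 10.725 cm.
The intermediate image is 10.725 cm to the right of lens 1, so d_o2 = L - d_i1 = 46.5 - 10.725 = 35.775 cm.
Applying the thin-lens equation again with f_2 = 6.5 cm and d_o2 = 35.775 cm gives d_i2 = 7.943 cm.

7.94 cm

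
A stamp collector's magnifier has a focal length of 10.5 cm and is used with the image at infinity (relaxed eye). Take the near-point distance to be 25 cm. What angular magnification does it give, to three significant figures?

2.38

M = D/f = 25/10.5 = 2.381.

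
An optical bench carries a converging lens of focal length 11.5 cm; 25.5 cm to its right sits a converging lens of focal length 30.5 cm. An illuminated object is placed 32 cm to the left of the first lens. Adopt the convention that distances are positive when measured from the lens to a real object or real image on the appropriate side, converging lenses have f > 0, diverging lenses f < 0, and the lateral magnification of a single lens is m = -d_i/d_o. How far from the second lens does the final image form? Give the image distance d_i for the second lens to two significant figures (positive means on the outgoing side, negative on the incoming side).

-10 cm

First lens: d_i1 = 1/(1/11.5 - 1/32) = 17.951 cm.
That image sits 7.549 cm in front of the second lens, so d_o2 = 7.549 cm.
Second lens: d_i2 = 1/(1/30.5 - 1/(7.549)) = -10.032 cm.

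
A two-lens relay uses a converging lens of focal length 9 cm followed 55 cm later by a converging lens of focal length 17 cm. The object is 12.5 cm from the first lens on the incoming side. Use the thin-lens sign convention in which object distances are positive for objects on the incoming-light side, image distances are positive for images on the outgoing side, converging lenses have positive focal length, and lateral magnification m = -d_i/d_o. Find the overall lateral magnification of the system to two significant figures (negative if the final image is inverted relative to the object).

7.5

First lens: d_i1 = 1/(1/9 - 1/12.5) = 32.143 cm.
m_1 = -(32.143)/12.5 = -2.5714.
The intermediate image is 32.143 cm to the right of lens 1, so d_o2 = L - d_i1 = 55 - 32.143 = 22.857 cm.
Second lens: d_i2 = 1/(1/17 - 1/(22.857)) = 66.341 cm.
m_2 = -(66.341)/(22.857) = -2.9024.
The system's lateral magnification is m_1 m_2 = (-2.5714)(-2.9024) = 7.4634.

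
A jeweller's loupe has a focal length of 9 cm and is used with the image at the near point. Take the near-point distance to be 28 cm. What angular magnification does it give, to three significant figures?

M = 1 + D/f = 1 + 28/9 = 4.111.

4.11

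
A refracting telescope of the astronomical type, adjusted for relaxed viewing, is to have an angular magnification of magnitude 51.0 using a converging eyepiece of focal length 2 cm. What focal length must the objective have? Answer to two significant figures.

100 cm

|M| = f_obj/|f_eye|, so f_obj = |M| x |f_eye| = 51.0 x 2 = 102.000 cm.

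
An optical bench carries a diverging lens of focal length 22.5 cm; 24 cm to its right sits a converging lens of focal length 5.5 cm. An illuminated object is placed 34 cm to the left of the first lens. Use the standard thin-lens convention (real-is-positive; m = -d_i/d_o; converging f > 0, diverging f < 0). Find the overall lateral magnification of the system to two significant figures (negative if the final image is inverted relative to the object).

-0.068

Applying the thin-lens equation to the first lens, 1/(-22.5) = 1/34 + 1/d_i1, which gives d_i1 = -13.540 cm.
Its lateral magnification is m_1 = -d_i1/d_o1 = -(-13.540)/34 = 0.3982.
The intermediate image is virtual, 13.540 cm to the left of lens 1, so d_o2 = L - d_i1 = 24 - (-13.540) = 37.540 cm.
Applying the thin-lens equation again with f_2 = 5.5 cm and d_o2 = 37.540 cm gives d_i2 = 6.444 cm.
m_2 = -(6.444)/(37.540) = -0.1717.
The system's lateral magnification is m_1 m_2 = (0.3982)(-0.1717) = -0.0684.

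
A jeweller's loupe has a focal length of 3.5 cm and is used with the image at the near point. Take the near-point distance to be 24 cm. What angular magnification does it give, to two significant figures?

M = 1 + D/f = 1 + 24/3.5 = 7.857.

7.9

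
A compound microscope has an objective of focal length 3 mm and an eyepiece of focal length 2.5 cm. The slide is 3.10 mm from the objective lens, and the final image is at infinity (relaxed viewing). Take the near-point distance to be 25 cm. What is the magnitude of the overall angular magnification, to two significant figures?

Convert to cm: f_obj = 3 mm = 0.3 cm; d_o = 3.10 mm = 0.31 cm.
Objective: 1/d_i = 1/f_obj - 1/d_o = 1/0.3 - 1/0.31 = 0.10753 cm^-1, so d_i = 9.300 cm.
m_obj = -d_i/d_o = -9.300/0.31 = -30.000.
Eyepiece angular magnification (image at infinity): M_eye = D/f_e = 25/2.5 = 10.000.
Overall M = m_obj x M_eye = (-30.000)(10.000) = -300.00.
|M| = 300.00.

300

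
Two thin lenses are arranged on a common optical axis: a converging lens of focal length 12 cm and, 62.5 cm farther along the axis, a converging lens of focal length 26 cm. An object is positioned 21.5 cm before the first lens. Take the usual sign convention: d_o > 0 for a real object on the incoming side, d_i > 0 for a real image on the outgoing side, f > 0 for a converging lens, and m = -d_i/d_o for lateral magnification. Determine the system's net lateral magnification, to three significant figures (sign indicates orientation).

3.52

Applying the thin-lens equation to the first lens, 1/12 = 1/21.5 + 1/d_i1, which gives d_i1 = 27.158 cm.
Its lateral magnification is m_1 = -d_i1/d_o1 = -(27.158)/21.5 = -1.2632.
Object distance for lens 2: d_o2 = 62.5 - 27.158 = 35.342 cm.
Applying the thin-lens equation again with f_2 = 26 cm and d_o2 = 35.342 cm gives d_i2 = 98.361 cm.
m_2 = -(98.361)/(35.342) = -2.7831.
Total m = m_1 x m_2 = (-1.2632)(-2.7831) = 3.5155.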